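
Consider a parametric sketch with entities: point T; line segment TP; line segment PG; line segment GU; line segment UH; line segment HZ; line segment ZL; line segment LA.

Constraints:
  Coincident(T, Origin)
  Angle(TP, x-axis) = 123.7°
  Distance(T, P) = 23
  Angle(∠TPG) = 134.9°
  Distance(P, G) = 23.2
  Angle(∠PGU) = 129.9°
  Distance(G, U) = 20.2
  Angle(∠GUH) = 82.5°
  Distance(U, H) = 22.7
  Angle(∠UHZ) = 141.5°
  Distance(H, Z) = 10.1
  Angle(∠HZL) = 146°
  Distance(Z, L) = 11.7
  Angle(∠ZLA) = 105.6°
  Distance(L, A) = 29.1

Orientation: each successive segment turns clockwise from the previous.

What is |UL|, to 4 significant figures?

38.32

∠UHZ = 141.5° gives HZ at -107.5° from the x-axis; with |HZ| = 10.1, Z = (14.67, 20.69). ∠HZL = 146.0° gives ZL at -141.5° from the x-axis; with |ZL| = 11.7, L = (5.518, 13.41). Then |UL| = |L − U| = 38.32.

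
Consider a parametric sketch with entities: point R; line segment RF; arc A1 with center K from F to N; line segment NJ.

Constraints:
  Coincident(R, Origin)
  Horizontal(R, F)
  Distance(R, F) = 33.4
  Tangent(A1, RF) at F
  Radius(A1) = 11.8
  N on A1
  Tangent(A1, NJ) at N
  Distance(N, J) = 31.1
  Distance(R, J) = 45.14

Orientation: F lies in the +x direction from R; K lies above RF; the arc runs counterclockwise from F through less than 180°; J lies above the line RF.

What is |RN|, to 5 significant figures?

46.125

R is at the origin; RF is horizontal with |RF| = 33.4 and F on the +x side, so F = (33.400, 0.0000). Tangency of A1 to RF means the radius KF is perpendicular to RF, so K = F + (0, 11.8) = (33.400, 11.800). Since KN ⟂ NJ (tangency), |KJ| = √(11.8² + 31.1²) = 33.263 regardless of where N sits on A1. So J lies on both circle(R, 45.14) and circle(K, 33.263); the above-RF intersection is J = (18.117, 41.345). N is the foot of the tangent from J: N = (41.276, 20.587).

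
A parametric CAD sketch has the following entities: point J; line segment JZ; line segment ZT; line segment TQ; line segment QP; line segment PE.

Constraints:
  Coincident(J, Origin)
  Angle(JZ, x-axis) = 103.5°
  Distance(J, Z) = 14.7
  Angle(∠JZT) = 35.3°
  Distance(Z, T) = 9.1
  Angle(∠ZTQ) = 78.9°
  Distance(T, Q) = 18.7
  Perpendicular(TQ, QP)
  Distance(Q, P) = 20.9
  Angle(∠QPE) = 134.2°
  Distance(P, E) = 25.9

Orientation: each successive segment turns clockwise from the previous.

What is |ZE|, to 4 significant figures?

30.07

J is at the origin; JZ runs at 103.5° with length 14.7, so Z = (-3.432, 14.29). ∠JZT = 35.3° gives ZT at -41.20° from the x-axis; with |ZT| = 9.1, T = (3.415, 8.300). ∠ZTQ = 78.9° gives TQ at -142.3° from the x-axis; with |TQ| = 18.7, Q = (-11.38, -3.136). TQ is perpendicular to QP, so QP runs at 127.7°; with |QP| = 20.9, P = (-24.16, 13.40). ∠QPE = 134.2° gives PE at 81.90° from the x-axis; with |PE| = 25.9, E = (-20.51, 39.04). Then |ZE| = |E − Z| = 30.07.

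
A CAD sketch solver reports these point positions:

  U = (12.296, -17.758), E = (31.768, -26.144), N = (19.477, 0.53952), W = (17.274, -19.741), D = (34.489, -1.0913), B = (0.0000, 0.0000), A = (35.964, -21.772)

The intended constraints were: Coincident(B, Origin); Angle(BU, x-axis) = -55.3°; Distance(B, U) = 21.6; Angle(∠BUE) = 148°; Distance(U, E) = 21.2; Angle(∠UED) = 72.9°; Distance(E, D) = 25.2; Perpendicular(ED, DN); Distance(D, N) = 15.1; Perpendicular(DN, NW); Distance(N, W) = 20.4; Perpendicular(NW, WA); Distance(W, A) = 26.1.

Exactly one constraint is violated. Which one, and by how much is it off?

Distance(W, A) = 26.1 — off by 7.30.

B = (0.00, 0.00) ✓; BU at -55.30° ✓; |BU| = 21.60 ✓; ∠BUE = 148.0° ✓; |UE| = 21.20 ✓; ∠UED = 72.90° ✓; |ED| = 25.20 ✓; ∠(ED, DN) = 90.00° ✓; |DN| = 15.10 ✓; ∠(DN, NW) = 90.00° ✓; |NW| = 20.40 ✓; ∠(NW, WA) = 90.00° ✓; |WA| = 18.80 ✗.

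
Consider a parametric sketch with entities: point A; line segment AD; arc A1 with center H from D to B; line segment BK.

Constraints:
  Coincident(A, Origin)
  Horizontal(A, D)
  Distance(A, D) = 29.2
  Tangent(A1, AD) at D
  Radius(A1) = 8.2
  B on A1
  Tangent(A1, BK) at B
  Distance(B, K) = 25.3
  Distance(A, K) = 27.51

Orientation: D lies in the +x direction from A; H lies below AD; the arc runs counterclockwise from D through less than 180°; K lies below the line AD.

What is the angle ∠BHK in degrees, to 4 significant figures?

72.04°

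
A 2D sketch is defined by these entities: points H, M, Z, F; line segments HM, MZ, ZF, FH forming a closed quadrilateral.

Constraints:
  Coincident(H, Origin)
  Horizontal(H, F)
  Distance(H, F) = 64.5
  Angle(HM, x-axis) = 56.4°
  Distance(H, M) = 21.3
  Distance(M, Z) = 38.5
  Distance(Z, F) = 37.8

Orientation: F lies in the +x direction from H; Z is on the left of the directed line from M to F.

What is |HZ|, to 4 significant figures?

57.64

Checks: |MZ| = 38.50 ✓; |ZF| = 37.80 ✓.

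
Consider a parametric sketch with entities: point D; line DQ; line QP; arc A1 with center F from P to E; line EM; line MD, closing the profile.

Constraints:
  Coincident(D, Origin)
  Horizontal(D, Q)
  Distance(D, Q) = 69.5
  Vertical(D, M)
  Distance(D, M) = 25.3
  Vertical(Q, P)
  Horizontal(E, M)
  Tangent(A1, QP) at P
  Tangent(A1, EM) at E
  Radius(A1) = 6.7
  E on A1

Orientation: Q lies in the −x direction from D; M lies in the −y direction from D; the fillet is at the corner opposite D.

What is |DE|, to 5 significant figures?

67.705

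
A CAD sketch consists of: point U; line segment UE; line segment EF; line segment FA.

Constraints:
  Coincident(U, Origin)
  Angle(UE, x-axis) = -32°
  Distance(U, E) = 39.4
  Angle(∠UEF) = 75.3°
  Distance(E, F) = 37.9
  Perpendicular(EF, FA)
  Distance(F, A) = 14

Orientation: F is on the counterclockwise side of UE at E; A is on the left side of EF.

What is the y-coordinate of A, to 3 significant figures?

19.5

∠UEF = 75.3°, so EF runs at -32.0° + (180° − 75.3°) = 72.7° from the x-axis; with |EF| = 37.9, F = E + 37.9·(cos 72.7°, sin 72.7°) = (44.7, 15.3). EF is perpendicular to FA; with |FA| = 14.0 on the left of EF, A = F + 14.0·(-0.955, 0.297) = (31.3, 19.5). So A.y = 19.5.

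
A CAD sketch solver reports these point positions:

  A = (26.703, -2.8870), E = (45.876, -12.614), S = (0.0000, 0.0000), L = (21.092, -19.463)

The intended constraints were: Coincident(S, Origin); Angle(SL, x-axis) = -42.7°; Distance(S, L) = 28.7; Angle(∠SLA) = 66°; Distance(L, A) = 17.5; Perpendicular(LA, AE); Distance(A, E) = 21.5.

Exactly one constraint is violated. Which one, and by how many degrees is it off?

Perpendicular(LA, AE) — off by 8.20°.

S = (0.00, 0.00) ✓; SL at -42.70° ✓; |SL| = 28.70 ✓; ∠SLA = 66.00° ✓; |LA| = 17.50 ✓; ∠(LA, AE) = 98.20° ✗; |AE| = 21.50 ✓.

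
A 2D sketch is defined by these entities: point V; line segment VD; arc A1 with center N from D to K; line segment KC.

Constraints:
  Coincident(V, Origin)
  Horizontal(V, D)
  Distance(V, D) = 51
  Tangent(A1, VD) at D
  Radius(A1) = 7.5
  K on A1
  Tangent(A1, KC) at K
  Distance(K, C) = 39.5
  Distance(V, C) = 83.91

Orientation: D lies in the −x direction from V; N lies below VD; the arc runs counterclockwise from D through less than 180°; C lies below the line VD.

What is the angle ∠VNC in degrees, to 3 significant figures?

132°

V is at the origin; V and D share the same y with |VD| = 51.0 and D on the −x side, so D = (-51.0, 0.00). A1 meets VD tangentially, so ND is at right angles to VD, so N = D + (0, -7.5) = (-51.0, -7.50). Since NK ⟂ KC (tangency), |NC| = √(7.5² + 39.5²) = 40.2 regardless of where K sits on A1. So C lies on both circle(V, 83.91) and circle(N, 40.2); the below-VD intersection is C = (-73.2, -41.0). K is the foot of the tangent from C: K = (-57.9, -4.60).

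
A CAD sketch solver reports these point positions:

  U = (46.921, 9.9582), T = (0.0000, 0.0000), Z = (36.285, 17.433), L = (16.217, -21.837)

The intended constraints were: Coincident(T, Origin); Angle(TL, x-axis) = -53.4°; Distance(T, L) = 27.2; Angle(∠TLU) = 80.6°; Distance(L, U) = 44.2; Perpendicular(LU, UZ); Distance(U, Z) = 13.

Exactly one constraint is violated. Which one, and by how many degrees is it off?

Perpendicular(LU, UZ) — off by 8.90°.

T = (0.00, 0.00) ✓; TL at -53.40° ✓; |TL| = 27.20 ✓; ∠TLU = 80.60° ✓; |LU| = 44.20 ✓; ∠(LU, UZ) = 98.90° ✗; |UZ| = 13.00 ✓.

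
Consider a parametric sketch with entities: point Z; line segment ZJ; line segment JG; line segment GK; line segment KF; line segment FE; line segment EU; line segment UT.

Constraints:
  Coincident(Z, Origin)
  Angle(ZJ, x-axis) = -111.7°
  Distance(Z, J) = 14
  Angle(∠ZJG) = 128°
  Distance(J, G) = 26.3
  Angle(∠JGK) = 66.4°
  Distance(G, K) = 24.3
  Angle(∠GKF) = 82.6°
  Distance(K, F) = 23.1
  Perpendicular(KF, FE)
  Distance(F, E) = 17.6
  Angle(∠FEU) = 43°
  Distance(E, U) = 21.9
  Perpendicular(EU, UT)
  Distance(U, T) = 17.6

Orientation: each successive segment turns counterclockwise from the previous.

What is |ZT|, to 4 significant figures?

9.503

Z is at the origin; ZJ runs at -111.7° with length 14.0, so J = (-5.176, -13.01). ∠ZJG = 128.0° gives JG at -59.70° from the x-axis; with |JG| = 26.3, G = (8.093, -35.72). ∠JGK = 66.4° gives GK at 53.90° from the x-axis; with |GK| = 24.3, K = (22.41, -16.08). ∠GKF = 82.6° gives KF at 151.3° from the x-axis; with |KF| = 23.1, F = (2.148, -4.988). KF ⟂ FE, so FE runs at -118.7°; with |FE| = 17.6, E = (-6.304, -20.43). ∠FEU = 43.0° gives EU at 18.30° from the x-axis; with |EU| = 21.9, U = (14.49, -13.55). The perpendicularity gives UT at right angles to EU, so UT runs at 108.3°; with |UT| = 17.6, T = (8.962, 3.161). Then |ZT| = |T − Z| = 9.503.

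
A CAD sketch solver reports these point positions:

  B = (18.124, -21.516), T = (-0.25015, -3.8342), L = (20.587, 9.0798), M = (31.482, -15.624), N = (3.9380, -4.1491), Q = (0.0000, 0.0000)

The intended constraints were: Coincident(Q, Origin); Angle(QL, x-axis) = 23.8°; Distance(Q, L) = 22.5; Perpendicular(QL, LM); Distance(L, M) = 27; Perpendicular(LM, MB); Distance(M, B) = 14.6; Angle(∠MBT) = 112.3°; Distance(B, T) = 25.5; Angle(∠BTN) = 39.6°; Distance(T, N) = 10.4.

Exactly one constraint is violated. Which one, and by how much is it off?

Distance(T, N) = 10.4 — off by 6.20.

Q = (0.00, 0.00) ✓; QL at 23.80° ✓; |QL| = 22.50 ✓; ∠(QL, LM) = 90.00° ✓; |LM| = 27.00 ✓; ∠(LM, MB) = 90.00° ✓; |MB| = 14.60 ✓; ∠MBT = 112.3° ✓; |BT| = 25.50 ✓; ∠BTN = 39.60° ✓; |TN| = 4.200 ✗.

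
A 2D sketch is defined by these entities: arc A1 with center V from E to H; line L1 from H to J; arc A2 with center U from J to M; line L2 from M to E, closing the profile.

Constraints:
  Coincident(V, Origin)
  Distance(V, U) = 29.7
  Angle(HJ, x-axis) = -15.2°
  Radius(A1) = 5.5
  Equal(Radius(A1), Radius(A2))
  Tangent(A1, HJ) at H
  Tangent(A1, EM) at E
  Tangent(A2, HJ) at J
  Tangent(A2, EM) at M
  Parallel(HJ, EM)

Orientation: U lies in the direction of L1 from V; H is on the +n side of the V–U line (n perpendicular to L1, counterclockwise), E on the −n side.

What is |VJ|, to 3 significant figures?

30.2

The slot axis is L1's direction at -15.2°, so u = (cos -15.2°, sin -15.2°) = (0.965, -0.262) and n = (−sin -15.2°, cos -15.2°) = (0.262, 0.965). V is at the origin and U lies 29.7 along u from V, so U = 29.7·u = (28.7, -7.79). Tangency of A1 to both parallel lines with radius 5.5 puts H and E at V ± 5.5·n: H = (1.44, 5.31), E = (-1.44, -5.31). Equal radii place J and M the same way about U: J = U + 5.5·n = (30.1, -2.48), M = U − 5.5·n = (27.2, -13.1). Then |VJ| = |J − V| = 30.2.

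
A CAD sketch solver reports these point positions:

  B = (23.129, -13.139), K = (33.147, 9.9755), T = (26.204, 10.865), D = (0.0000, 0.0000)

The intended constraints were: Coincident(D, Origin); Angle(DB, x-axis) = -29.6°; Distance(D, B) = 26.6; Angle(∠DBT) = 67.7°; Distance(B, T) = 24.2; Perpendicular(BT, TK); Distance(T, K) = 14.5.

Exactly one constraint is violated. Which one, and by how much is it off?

Distance(T, K) = 14.5 — off by 7.50.

D = (0.00, 0.00) ✓; DB at -29.60° ✓; |DB| = 26.60 ✓; ∠DBT = 67.70° ✓; |BT| = 24.20 ✓; ∠(BT, TK) = 90.00° ✓; |TK| = 7.000 ✗.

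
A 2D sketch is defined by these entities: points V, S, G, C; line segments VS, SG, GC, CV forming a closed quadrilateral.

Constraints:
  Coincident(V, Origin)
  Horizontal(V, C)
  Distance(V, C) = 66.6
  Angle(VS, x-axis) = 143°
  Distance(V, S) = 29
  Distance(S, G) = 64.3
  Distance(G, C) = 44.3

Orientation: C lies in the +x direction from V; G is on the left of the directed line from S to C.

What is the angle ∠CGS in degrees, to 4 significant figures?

113.4°

V is at the origin; V and C share the same y with |VC| = 66.6 and C in +x, so C = (66.6, 0). VS runs at 143.0° with |VS| = 29.0, so S = (-23.16, 17.45). G is determined by |SG| = 64.3 and |GC| = 44.3 together: it lies at the intersection of circle(S, 64.3) and circle(C, 44.3). With |SC| = 91.44, the foot of the radical line on SC is 57.60 from S and the perpendicular offset is √(64.3² − 57.60²) = 28.58. Taking the left-of-SC solution: G = (38.83, 34.52).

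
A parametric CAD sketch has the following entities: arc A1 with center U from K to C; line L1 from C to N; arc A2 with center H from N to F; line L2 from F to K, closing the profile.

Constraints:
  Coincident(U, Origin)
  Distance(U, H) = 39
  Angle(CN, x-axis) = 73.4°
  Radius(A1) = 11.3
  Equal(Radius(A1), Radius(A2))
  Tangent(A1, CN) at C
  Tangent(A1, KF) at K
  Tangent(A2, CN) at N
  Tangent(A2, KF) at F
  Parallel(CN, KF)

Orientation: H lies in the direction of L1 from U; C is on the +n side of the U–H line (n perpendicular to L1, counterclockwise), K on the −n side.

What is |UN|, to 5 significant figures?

40.604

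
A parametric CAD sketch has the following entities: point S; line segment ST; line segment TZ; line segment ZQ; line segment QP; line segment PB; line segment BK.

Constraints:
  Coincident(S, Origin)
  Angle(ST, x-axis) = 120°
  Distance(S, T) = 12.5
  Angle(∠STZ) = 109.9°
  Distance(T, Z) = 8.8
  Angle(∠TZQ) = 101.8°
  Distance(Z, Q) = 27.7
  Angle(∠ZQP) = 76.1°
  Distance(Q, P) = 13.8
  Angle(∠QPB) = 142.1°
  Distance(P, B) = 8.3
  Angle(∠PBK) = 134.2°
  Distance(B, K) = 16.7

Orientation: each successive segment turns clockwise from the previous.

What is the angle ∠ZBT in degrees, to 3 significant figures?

19.3°

S is at the origin; ST runs at 120.0° with length 12.5, so T = (-6.25, 10.8). ∠STZ = 109.9° gives TZ at 49.9° from the x-axis; with |TZ| = 8.8, Z = (-0.582, 17.6). ∠TZQ = 101.8° gives ZQ at -28.3° from the x-axis; with |ZQ| = 27.7, Q = (23.8, 4.42). ∠ZQP = 76.1° gives QP at -132° from the x-axis; with |QP| = 13.8, P = (14.5, -5.80). ∠QPB = 142.1° gives PB at -170° from the x-axis; with |PB| = 8.3, B = (6.36, -7.23). Then cos ∠ZBT = BZ·BT / (|BZ||BT|), giving 19.3°.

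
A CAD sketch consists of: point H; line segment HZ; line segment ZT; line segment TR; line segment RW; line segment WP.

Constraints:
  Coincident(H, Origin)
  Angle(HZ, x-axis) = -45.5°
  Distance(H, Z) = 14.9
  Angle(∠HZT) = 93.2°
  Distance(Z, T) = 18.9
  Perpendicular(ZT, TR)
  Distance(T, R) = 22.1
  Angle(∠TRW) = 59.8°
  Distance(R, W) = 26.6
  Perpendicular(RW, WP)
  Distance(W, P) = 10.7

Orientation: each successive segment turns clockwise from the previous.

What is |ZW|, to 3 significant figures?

9.63

The perpendicularity gives TR at right angles to ZT, so TR runs at 138°; with |TR| = 22.1, R = (-18.6, -9.73). ∠TRW = 59.8° gives RW at 17.5° from the x-axis; with |RW| = 26.6, W = (6.75, -1.73). Then |ZW| = |W − Z| = 9.63.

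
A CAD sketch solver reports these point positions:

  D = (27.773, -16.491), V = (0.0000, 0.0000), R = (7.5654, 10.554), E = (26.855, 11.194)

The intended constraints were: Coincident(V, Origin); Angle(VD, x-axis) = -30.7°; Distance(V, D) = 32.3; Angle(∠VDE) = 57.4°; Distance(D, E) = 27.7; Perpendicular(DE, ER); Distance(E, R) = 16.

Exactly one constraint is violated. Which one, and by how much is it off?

Distance(E, R) = 16 — off by 3.30.

V = (0.00, 0.00) ✓; VD at -30.70° ✓; |VD| = 32.30 ✓; ∠VDE = 57.40° ✓; |DE| = 27.70 ✓; ∠(DE, ER) = 90.00° ✓; |ER| = 19.30 ✗.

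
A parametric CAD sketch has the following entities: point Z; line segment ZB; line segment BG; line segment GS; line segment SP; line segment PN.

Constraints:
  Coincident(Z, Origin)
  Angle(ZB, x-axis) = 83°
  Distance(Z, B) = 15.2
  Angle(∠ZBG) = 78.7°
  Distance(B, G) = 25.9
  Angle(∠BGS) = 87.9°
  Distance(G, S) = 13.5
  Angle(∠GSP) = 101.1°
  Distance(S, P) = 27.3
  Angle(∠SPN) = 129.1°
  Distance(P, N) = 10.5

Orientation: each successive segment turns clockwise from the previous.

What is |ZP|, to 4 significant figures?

5.361

Z is at the origin; ZB runs at 83.0° with length 15.2, so B = (1.852, 15.09). ∠ZBG = 78.7° gives BG at -18.30° from the x-axis; with |BG| = 25.9, G = (26.44, 6.954). ∠BGS = 87.9° gives GS at -110.4° from the x-axis; with |GS| = 13.5, S = (21.74, -5.699). ∠GSP = 101.1° gives SP at 170.7° from the x-axis; with |SP| = 27.3, P = (-5.204, -1.287). Then |ZP| = |P − Z| = 5.361.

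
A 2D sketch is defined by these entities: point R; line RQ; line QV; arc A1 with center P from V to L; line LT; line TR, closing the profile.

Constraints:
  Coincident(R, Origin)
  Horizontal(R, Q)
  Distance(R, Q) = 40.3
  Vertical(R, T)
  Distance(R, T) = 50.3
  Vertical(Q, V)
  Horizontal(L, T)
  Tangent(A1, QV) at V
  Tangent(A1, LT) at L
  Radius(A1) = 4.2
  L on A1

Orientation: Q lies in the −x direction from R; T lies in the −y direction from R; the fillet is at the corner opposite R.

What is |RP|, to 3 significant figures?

58.6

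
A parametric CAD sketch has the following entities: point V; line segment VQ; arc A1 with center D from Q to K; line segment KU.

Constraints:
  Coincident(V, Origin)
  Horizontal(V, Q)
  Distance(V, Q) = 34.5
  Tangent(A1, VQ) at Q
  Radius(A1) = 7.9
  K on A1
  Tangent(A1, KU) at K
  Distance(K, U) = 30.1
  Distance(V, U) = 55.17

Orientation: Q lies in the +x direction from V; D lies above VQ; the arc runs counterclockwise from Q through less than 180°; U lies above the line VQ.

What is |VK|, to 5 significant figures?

43.242

V is at the origin; V and Q share the same y with |VQ| = 34.5 and Q on the +x side, so Q = (34.500, 0.0000). Tangency of A1 to VQ means the radius DQ is perpendicular to VQ, so D = Q + (0, 7.9) = (34.500, 7.9000). Since DK ⟂ KU (tangency), |DU| = √(7.9² + 30.1²) = 31.119 regardless of where K sits on A1. So U lies on both circle(V, 55.17) and circle(D, 31.119); the above-VQ intersection is U = (39.385, 38.634). K is the foot of the tangent from U: K = (42.361, 8.6812).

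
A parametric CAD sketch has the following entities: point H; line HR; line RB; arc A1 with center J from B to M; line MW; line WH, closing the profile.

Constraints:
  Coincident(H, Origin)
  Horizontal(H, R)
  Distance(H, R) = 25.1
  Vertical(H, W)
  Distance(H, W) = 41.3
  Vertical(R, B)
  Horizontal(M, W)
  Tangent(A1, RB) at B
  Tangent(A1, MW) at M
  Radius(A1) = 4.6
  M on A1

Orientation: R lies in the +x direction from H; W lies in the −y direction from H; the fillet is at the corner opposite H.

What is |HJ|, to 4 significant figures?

42.04

H is at the origin; HR is horizontal with |HR| = 25.1 and R on the +x side, so R = (25.10, 0.000). H and W share the same x with |HW| = 41.3 and W on the −y side, so W = (0.000, -41.30). The virtual corner opposite H is at (25.10, -41.30). A1 meets RB tangentially, so JB is at right angles to RB and tangency of A1 to MW means the radius JM is perpendicular to MW, with radius 4.6, so the center J sits 4.6 in from both sides at J = (20.50, -36.70). Then |HJ| = |J − H| = 42.04.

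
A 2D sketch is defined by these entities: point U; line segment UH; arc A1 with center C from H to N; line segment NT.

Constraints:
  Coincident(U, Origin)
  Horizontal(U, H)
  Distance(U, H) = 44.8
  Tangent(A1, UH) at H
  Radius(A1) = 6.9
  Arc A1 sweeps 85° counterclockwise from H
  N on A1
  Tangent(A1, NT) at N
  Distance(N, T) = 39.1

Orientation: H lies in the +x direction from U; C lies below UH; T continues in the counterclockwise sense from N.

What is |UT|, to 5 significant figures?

56.913

On A1, H sits at bearing 90° from C; an 85° counterclockwise sweep puts N at bearing 175°, so N = C + 6.9·(cos 175°, sin 175°) = (37.926, -6.2986). A1 meets NT tangentially, so CN is at right angles to NT, so NT runs along (−sin 175°, cos 175°); with |NT| = 39.1, T = (34.518, -45.250). Then |UT| = |T − U| = 56.913.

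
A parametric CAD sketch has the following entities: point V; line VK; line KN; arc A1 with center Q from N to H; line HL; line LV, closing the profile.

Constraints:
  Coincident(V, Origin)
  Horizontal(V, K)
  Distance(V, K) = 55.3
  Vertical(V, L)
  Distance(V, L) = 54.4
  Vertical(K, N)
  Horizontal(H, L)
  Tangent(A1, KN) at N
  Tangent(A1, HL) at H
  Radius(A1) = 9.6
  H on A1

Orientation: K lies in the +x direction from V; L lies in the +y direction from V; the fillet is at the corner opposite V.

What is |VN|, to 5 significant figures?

71.170

V is at the origin; VK is horizontal with |VK| = 55.3 and K on the +x side, so K = (55.300, 0.0000). VL is vertical with |VL| = 54.4 and L on the +y side, so L = (0.0000, 54.400). The virtual corner opposite V is at (55.300, 54.400). Tangency of A1 to KN means the radius QN is perpendicular to KN and the tangent condition forces QH to be normal to HL, with radius 9.6, so the center Q sits 9.6 in from both sides at Q = (45.700, 44.800). That places the tangent points at N = (55.300, 44.800) on KN and H = (45.700, 54.400) on HL. Then |VN| = |N − V| = 71.170.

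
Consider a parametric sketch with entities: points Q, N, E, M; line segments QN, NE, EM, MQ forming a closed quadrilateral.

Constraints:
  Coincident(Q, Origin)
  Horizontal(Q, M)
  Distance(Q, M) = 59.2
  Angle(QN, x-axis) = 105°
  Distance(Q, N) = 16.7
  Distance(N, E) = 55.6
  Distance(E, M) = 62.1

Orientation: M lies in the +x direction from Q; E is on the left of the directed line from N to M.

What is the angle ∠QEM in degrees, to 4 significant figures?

54.98°

Checks: |NE| = 55.60 ✓; |EM| = 62.10 ✓.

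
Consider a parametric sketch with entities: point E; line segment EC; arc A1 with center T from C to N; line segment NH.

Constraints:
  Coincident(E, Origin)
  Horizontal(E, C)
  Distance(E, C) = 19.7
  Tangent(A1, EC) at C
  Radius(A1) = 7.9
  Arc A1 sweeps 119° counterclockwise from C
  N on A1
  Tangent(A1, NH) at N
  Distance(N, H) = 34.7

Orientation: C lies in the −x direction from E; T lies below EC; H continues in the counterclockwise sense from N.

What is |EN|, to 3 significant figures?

29.1

Since A1 is tangent to EC there, TC ⟂ EC, so T = C + (0, -7.9) = (-19.7, -7.90). On A1, C sits at bearing 90° from T; a 119° counterclockwise sweep puts N at bearing 209°, so N = T + 7.9·(cos 209°, sin 209°) = (-26.6, -11.7). Then |EN| = |N − E| = 29.1.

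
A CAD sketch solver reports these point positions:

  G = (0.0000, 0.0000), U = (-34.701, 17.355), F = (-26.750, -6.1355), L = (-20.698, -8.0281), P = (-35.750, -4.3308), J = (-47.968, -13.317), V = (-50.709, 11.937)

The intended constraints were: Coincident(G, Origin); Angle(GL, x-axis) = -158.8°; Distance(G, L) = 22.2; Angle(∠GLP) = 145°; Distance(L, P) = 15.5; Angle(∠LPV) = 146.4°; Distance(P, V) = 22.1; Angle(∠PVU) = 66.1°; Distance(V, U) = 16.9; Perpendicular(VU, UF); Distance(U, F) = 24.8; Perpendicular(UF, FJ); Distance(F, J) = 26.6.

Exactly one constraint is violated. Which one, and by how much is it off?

Distance(F, J) = 26.6 — off by 4.20.

G = (0.00, 0.00) ✓; GL at -158.8° ✓; |GL| = 22.20 ✓; ∠GLP = 145.0° ✓; |LP| = 15.50 ✓; ∠LPV = 146.4° ✓; |PV| = 22.10 ✓; ∠PVU = 66.10° ✓; |VU| = 16.90 ✓; ∠(VU, UF) = 90.00° ✓; |UF| = 24.80 ✓; ∠(UF, FJ) = 90.00° ✓; |FJ| = 22.40 ✗.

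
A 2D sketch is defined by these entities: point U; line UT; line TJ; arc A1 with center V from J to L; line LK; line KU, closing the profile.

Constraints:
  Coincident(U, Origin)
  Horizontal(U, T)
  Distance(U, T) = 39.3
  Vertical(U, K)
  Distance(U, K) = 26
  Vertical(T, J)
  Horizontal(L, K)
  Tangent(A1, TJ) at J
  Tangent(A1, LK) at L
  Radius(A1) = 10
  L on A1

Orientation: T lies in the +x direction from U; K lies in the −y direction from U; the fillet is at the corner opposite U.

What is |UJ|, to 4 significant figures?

42.43

The virtual corner opposite U is at (39.30, -26.00). Since A1 is tangent to TJ there, VJ ⟂ TJ and the tangent condition forces VL to be normal to LK, with radius 10.0, so the center V sits 10.0 in from both sides at V = (29.30, -16.00). That places the tangent points at J = (39.30, -16.00) on TJ and L = (29.30, -26.00) on LK. Then |UJ| = |J − U| = 42.43.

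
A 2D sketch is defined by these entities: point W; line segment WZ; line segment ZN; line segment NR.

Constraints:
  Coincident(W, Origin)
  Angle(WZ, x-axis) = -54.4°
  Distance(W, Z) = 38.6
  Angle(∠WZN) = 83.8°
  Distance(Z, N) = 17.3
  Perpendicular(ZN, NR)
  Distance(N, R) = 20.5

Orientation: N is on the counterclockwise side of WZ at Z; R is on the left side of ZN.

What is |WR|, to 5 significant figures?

22.179

W is at the origin; WZ runs at -54.4° with length 38.6, so Z = 38.6·(cos -54.4°, sin -54.4°) = (22.470, -31.386). ∠WZN = 83.8°, so ZN runs at -54.4° + (180° − 83.8°) = 41.800° from the x-axis; with |ZN| = 17.3, N = Z + 17.3·(cos 41.800°, sin 41.800°) = (35.367, -19.855). The perpendicularity gives NR at right angles to ZN; with |NR| = 20.5 on the left of ZN, R = N + 20.5·(-0.66653, 0.74548) = (21.703, -4.5724). Then |WR| = |R − W| = 22.179.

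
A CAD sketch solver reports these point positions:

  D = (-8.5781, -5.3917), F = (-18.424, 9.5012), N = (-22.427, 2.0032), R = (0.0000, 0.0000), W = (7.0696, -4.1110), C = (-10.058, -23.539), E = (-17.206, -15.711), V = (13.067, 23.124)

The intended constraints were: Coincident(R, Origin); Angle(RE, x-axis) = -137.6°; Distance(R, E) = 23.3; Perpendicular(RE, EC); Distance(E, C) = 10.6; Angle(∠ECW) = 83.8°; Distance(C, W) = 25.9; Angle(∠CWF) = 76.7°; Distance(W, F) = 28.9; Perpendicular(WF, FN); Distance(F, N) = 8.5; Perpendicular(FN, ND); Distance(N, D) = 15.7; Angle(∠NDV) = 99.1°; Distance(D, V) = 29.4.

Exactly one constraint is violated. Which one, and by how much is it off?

Distance(D, V) = 29.4 — off by 6.40.

R = (0.00, 0.00) ✓; RE at -137.6° ✓; |RE| = 23.30 ✓; ∠(RE, EC) = 90.00° ✓; |EC| = 10.60 ✓; ∠ECW = 83.80° ✓; |CW| = 25.90 ✓; ∠CWF = 76.70° ✓; |WF| = 28.90 ✓; ∠(WF, FN) = 90.00° ✓; |FN| = 8.500 ✓; ∠(FN, ND) = 90.00° ✓; |ND| = 15.70 ✓; ∠NDV = 99.10° ✓; |DV| = 35.80 ✗.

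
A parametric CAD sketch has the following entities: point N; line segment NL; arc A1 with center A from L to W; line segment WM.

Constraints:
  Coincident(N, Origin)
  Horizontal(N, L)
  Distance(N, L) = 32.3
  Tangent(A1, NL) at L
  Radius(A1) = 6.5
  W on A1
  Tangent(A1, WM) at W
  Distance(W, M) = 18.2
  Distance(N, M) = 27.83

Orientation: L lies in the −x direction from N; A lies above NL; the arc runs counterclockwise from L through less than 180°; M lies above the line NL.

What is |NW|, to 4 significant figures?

26.65

N is at the origin; NL is horizontal with |NL| = 32.3 and L on the −x side, so L = (-32.30, 0.000). Since A1 is tangent to NL there, AL ⟂ NL, so A = L + (0, 6.5) = (-32.30, 6.500). Since AW ⟂ WM (tangency), |AM| = √(6.5² + 18.2²) = 19.33 regardless of where W sits on A1. So M lies on both circle(N, 27.83) and circle(A, 19.33); the above-NL intersection is M = (-18.90, 20.43). W is the foot of the tangent from M: W = (-26.37, 3.831).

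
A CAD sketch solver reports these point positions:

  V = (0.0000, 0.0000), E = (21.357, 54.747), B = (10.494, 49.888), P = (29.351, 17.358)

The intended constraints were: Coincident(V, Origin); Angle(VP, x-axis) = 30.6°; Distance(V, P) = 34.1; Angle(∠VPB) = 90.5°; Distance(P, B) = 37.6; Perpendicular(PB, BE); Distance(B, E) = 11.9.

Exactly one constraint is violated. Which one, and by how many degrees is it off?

Perpendicular(PB, BE) — off by 6.00°.

V = (0.00, 0.00) ✓; VP at 30.60° ✓; |VP| = 34.10 ✓; ∠VPB = 90.50° ✓; |PB| = 37.60 ✓; ∠(PB, BE) = 96.00° ✗; |BE| = 11.90 ✓.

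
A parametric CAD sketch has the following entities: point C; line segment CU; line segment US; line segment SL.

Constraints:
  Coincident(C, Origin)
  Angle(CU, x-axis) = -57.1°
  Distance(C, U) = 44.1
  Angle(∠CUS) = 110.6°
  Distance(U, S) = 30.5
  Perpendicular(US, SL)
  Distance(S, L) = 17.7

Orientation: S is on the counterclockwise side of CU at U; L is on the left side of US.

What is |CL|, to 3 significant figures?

51.7

C is at the origin; CU runs at -57.1° with length 44.1, so U = 44.1·(cos -57.1°, sin -57.1°) = (24.0, -37.0). ∠CUS = 110.6°, so US runs at -57.1° + (180° − 110.6°) = 12.3° from the x-axis; with |US| = 30.5, S = U + 30.5·(cos 12.3°, sin 12.3°) = (53.8, -30.5). US is perpendicular to SL; with |SL| = 17.7 on the left of US, L = S + 17.7·(-0.213, 0.977) = (50.0, -13.2). Then |CL| = |L − C| = 51.7.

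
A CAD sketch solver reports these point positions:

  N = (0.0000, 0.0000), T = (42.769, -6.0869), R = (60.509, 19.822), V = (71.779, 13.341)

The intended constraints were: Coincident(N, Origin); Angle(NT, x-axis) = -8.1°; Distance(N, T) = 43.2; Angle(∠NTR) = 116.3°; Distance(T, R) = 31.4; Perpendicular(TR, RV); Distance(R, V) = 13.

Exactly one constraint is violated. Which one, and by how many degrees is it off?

Perpendicular(TR, RV) — off by 4.50°.

N = (0.00, 0.00) ✓; NT at -8.100° ✓; |NT| = 43.20 ✓; ∠NTR = 116.3° ✓; |TR| = 31.40 ✓; ∠(TR, RV) = 85.50° ✗; |RV| = 13.00 ✓.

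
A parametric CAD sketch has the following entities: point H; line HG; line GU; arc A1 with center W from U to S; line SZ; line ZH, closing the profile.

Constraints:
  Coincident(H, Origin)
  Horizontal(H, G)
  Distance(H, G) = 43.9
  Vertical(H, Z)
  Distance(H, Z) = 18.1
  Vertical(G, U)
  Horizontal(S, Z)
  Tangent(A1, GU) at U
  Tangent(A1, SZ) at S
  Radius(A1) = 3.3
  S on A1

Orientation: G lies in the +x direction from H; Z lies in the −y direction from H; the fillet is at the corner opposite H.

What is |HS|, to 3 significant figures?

44.5

H is at the origin; HG is horizontal with |HG| = 43.9 and G on the +x side, so G = (43.9, 0.00). HZ is vertical with |HZ| = 18.1 and Z on the −y side, so Z = (0.00, -18.1). The virtual corner opposite H is at (43.9, -18.1). Since A1 is tangent to GU there, WU ⟂ GU and since A1 is tangent to SZ there, WS ⟂ SZ, with radius 3.3, so the center W sits 3.3 in from both sides at W = (40.6, -14.8). That places the tangent points at U = (43.9, -14.8) on GU and S = (40.6, -18.1) on SZ. Then |HS| = |S − H| = 44.5.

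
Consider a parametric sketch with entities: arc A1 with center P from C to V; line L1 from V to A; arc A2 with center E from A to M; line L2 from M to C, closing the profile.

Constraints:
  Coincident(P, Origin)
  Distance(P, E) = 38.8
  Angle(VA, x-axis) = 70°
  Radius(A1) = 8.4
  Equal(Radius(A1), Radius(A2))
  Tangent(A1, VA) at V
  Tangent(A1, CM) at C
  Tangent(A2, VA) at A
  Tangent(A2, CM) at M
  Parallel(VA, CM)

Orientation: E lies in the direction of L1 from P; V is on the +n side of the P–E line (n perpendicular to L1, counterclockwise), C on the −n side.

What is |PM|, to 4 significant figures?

39.70

The slot axis is L1's direction at 70.0°, so u = (cos 70.0°, sin 70.0°) = (0.3420, 0.9397) and n = (−sin 70.0°, cos 70.0°) = (-0.9397, 0.3420). P is at the origin and E lies 38.8 along u from P, so E = 38.8·u = (13.27, 36.46). Tangency of A1 to both parallel lines with radius 8.4 puts V and C at P ± 8.4·n: V = (-7.893, 2.873), C = (7.893, -2.873). Equal radii place A and M the same way about E: A = E + 8.4·n = (5.377, 39.33), M = E − 8.4·n = (21.16, 33.59). Then |PM| = |M − P| = 39.70.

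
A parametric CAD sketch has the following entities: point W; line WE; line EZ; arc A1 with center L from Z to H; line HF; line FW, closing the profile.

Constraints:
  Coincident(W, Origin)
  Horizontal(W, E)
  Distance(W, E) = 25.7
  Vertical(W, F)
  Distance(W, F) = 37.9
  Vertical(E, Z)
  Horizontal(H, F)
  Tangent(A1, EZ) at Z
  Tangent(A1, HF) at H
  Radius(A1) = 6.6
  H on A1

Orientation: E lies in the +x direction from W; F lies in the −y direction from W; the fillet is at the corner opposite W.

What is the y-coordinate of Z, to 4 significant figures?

-31.30

W is at the origin; W and E share the same y with |WE| = 25.7 and E on the +x side, so E = (25.70, 0.000). W and F share the same x with |WF| = 37.9 and F on the −y side, so F = (0.000, -37.90). The virtual corner opposite W is at (25.70, -37.90). The tangent condition forces LZ to be normal to EZ and since A1 is tangent to HF there, LH ⟂ HF, with radius 6.6, so the center L sits 6.6 in from both sides at L = (19.10, -31.30). That places the tangent points at Z = (25.70, -31.30) on EZ and H = (19.10, -37.90) on HF. So Z.y = -31.30.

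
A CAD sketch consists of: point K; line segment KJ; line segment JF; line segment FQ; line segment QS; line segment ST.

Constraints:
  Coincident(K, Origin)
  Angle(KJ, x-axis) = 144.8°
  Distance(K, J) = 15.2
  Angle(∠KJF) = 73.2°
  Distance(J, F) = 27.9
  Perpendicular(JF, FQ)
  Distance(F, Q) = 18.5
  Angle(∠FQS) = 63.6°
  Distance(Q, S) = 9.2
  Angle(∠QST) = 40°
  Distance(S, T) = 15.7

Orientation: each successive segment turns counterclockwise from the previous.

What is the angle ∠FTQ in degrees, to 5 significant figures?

104.73°

K is at the origin; KJ runs at 144.8° with length 15.2, so J = (-12.421, 8.7618). ∠KJF = 73.2° gives JF at -108.40° from the x-axis; with |JF| = 27.9, F = (-21.227, -17.712). JF is perpendicular to FQ, so FQ runs at -18.400°; with |FQ| = 18.5, Q = (-3.6730, -23.551). ∠FQS = 63.6° gives QS at 98.000° from the x-axis; with |QS| = 9.2, S = (-4.9534, -14.441). ∠QST = 40.0° gives ST at -122.00° from the x-axis; with |ST| = 15.7, T = (-13.273, -27.755). Then cos ∠FTQ = TF·TQ / (|TF||TQ|), giving 104.73°.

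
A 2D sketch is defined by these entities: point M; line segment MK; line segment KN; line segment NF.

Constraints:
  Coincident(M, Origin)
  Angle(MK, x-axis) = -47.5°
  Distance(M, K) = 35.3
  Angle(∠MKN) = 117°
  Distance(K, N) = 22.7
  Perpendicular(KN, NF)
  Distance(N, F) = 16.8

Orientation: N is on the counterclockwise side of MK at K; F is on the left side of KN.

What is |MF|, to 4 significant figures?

41.41

∠MKN = 117.0°, so KN runs at -47.5° + (180° − 117.0°) = 15.50° from the x-axis; with |KN| = 22.7, N = K + 22.7·(cos 15.50°, sin 15.50°) = (45.72, -19.96). KN is perpendicular to NF; with |NF| = 16.8 on the left of KN, F = N + 16.8·(-0.2672, 0.9636) = (41.23, -3.771). Then |MF| = |F − M| = 41.41.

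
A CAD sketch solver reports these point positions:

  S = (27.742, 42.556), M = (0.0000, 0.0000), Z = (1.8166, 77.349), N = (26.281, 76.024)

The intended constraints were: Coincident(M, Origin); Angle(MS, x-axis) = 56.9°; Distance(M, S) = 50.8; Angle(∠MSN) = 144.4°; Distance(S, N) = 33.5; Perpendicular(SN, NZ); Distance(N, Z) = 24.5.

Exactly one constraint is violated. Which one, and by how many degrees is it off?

Perpendicular(SN, NZ) — off by 5.60°.

M = (0.00, 0.00) ✓; MS at 56.90° ✓; |MS| = 50.80 ✓; ∠MSN = 144.4° ✓; |SN| = 33.50 ✓; ∠(SN, NZ) = 84.40° ✗; |NZ| = 24.50 ✓.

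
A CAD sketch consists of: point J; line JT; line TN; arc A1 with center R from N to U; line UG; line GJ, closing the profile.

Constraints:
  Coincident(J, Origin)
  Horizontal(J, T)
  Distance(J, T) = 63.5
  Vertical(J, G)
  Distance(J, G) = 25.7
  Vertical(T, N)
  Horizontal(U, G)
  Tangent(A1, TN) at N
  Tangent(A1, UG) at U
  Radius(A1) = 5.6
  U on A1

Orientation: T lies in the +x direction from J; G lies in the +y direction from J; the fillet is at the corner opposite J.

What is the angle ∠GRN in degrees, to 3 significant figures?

174°

J is at the origin; JT is horizontal with |JT| = 63.5 and T on the +x side, so T = (63.5, 0.00). J and G share the same x with |JG| = 25.7 and G on the +y side, so G = (0.00, 25.7). The virtual corner opposite J is at (63.5, 25.7). Tangency of A1 to TN means the radius RN is perpendicular to TN and tangency of A1 to UG means the radius RU is perpendicular to UG, with radius 5.6, so the center R sits 5.6 in from both sides at R = (57.9, 20.1). That places the tangent points at N = (63.5, 20.1) on TN and U = (57.9, 25.7) on UG. Then cos ∠GRN = RG·RN / (|RG||RN|), giving 174°.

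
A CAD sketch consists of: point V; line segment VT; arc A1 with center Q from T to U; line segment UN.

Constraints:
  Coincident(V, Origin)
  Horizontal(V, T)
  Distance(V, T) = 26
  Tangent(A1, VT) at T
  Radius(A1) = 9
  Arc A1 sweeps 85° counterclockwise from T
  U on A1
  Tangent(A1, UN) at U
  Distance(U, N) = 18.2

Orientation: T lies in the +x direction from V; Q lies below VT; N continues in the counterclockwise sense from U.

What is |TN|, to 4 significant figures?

28.38

V is at the origin; VT is horizontal with |VT| = 26.0 and T on the +x side, so T = (26.00, 0.000). A1 meets VT tangentially, so QT is at right angles to VT, so Q = T + (0, -9) = (26.00, -9.000). On A1, T sits at bearing 90° from Q; an 85° counterclockwise sweep puts U at bearing 175°, so U = Q + 9.0·(cos 175°, sin 175°) = (17.03, -8.216). Since A1 is tangent to UN there, QU ⟂ UN, so UN runs along (−sin 175°, cos 175°); with |UN| = 18.2, N = (15.45, -26.35). Then |TN| = |N − T| = 28.38.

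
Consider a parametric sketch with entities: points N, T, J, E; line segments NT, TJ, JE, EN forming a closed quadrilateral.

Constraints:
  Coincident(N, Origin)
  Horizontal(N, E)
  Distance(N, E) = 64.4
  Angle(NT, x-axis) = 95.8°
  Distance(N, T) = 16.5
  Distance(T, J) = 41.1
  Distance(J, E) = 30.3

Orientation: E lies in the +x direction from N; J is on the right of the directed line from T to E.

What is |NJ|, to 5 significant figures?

34.475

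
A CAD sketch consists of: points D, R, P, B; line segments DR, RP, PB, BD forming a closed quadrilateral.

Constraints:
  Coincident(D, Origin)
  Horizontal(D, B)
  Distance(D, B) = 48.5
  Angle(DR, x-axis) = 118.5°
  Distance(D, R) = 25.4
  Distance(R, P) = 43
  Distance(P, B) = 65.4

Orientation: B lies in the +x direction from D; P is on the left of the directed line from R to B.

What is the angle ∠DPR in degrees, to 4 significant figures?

23.84°

D is at the origin; D and B share the same y with |DB| = 48.5 and B in +x, so B = (48.5, 0). DR runs at 118.5° with |DR| = 25.4, so R = (-12.12, 22.32). P is determined by |RP| = 43.0 and |PB| = 65.4 together: it lies at the intersection of circle(R, 43.0) and circle(B, 65.4). With |RB| = 64.60, the foot of the radical line on RB is 13.51 from R and the perpendicular offset is √(43.0² − 13.51²) = 40.82. Taking the left-of-RB solution: P = (14.66, 55.96).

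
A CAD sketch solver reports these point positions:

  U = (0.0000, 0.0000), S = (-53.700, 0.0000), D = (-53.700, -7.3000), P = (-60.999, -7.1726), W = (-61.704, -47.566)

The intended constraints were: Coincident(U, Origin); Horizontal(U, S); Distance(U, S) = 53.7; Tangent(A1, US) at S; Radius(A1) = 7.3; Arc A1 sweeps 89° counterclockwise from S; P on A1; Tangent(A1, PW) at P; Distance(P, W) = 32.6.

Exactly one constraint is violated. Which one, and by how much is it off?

Distance(P, W) = 32.6 — off by 7.80.

U = (0.00, 0.00) ✓; U.y = 0.00, S.y = 0.00 ✓; |US| = 53.70 ✓; ∠(DS, SU) = 90.00° ✓; |DS| = 7.300 ✓; bearing(D→P) − bearing(D→S) = 89.00° ✓; |DP| = 7.300 ✓; ∠(DP, PW) = 90.00° ✓; |PW| = 40.40 ✗.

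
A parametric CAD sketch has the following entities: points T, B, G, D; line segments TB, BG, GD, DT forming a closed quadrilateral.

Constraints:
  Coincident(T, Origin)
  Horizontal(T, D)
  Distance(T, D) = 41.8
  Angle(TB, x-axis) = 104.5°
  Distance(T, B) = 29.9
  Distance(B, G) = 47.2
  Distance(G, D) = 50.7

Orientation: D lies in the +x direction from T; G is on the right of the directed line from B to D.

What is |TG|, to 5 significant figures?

19.028

Checks: |BG| = 47.20 ✓; |GD| = 50.70 ✓.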